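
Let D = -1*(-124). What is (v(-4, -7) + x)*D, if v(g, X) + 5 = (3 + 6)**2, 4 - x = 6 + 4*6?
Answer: 6200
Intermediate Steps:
x = -26 (x = 4 - (6 + 4*6) = 4 - (6 + 24) = 4 - 1*30 = 4 - 30 = -26)
D = 124
v(g, X) = 76 (v(g, X) = -5 + (3 + 6)**2 = -5 + 9**2 = -5 + 81 = 76)
(v(-4, -7) + x)*D = (76 - 26)*124 = 50*124 = 6200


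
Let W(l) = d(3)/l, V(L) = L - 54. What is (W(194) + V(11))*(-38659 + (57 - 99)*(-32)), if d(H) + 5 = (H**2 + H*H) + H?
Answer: 155342345/97 ≈ 1.6015e+6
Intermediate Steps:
V(L) = -54 + L
d(H) = -5 + H + 2*H**2 (d(H) = -5 + ((H**2 + H*H) + H) = -5 + ((H**2 + H**2) + H) = -5 + (2*H**2 + H) = -5 + (H + 2*H**2) = -5 + H + 2*H**2)
W(l) = 16/l (W(l) = (-5 + 3 + 2*3**2)/l = (-5 + 3 + 2*9)/l = (-5 + 3 + 18)/l = 16/l)
(W(194) + V(11))*(-38659 + (57 - 99)*(-32)) = (16/194 + (-54 + 11))*(-38659 + (57 - 99)*(-32)) = (16*(1/194) - 43)*(-38659 - 42*(-32)) = (8/97 - 43)*(-38659 + 1344) = -4163/97*(-37315) = 155342345/97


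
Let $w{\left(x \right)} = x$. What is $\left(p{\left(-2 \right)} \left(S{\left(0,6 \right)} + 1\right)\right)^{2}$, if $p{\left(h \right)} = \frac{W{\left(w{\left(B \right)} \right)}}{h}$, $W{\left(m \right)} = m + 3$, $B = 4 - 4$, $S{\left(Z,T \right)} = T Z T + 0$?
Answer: $\frac{9}{4} \approx 2.25$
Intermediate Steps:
$S{\left(Z,T \right)} = Z T^{2}$ ($S{\left(Z,T \right)} = Z T^{2} + 0 = Z T^{2}$)
$B = 0$
$W{\left(m \right)} = 3 + m$
$p{\left(h \right)} = \frac{3}{h}$ ($p{\left(h \right)} = \frac{3 + 0}{h} = \frac{3}{h}$)
$\left(p{\left(-2 \right)} \left(S{\left(0,6 \right)} + 1\right)\right)^{2} = \left(\frac{3}{-2} \left(0 \cdot 6^{2} + 1\right)\right)^{2} = \left(3 \left(- \frac{1}{2}\right) \left(0 \cdot 36 + 1\right)\right)^{2} = \left(- \frac{3 \left(0 + 1\right)}{2}\right)^{2} = \left(\left(- \frac{3}{2}\right) 1\right)^{2} = \left(- \frac{3}{2}\right)^{2} = \frac{9}{4}$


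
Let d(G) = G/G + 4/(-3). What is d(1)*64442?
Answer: -64442/3 ≈ -21481.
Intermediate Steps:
d(G) = -⅓ (d(G) = 1 + 4*(-⅓) = 1 - 4/3 = -⅓)
d(1)*64442 = -⅓*64442 = -64442/3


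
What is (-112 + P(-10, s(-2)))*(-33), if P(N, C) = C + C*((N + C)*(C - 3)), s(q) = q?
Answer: 7722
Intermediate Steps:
P(N, C) = C + C*(-3 + C)*(C + N) (P(N, C) = C + C*((C + N)*(-3 + C)) = C + C*((-3 + C)*(C + N)) = C + C*(-3 + C)*(C + N))
(-112 + P(-10, s(-2)))*(-33) = (-112 - 2*(1 + (-2)**2 - 3*(-2) - 3*(-10) - 2*(-10)))*(-33) = (-112 - 2*(1 + 4 + 6 + 30 + 20))*(-33) = (-112 - 2*61)*(-33) = (-112 - 122)*(-33) = -234*(-33) = 7722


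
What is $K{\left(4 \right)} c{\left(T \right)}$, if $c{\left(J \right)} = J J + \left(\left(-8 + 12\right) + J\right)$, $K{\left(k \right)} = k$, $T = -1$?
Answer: $16$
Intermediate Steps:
$c{\left(J \right)} = 4 + J + J^{2}$ ($c{\left(J \right)} = J^{2} + \left(4 + J\right) = 4 + J + J^{2}$)
$K{\left(4 \right)} c{\left(T \right)} = 4 \left(4 - 1 + \left(-1\right)^{2}\right) = 4 \left(4 - 1 + 1\right) = 4 \cdot 4 = 16$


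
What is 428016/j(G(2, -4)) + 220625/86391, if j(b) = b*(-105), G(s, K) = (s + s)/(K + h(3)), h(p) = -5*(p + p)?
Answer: 104775124267/3023685 ≈ 34651.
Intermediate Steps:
h(p) = -10*p
G(s, K) = 2*s/(-30 + K) (G(s, K) = (s + s)/(K - 10*3) = (2*s)/(K - 30) = (2*s)/(-30 + K) = 2*s/(-30 + K))
j(b) = -105*b
428016/j(G(2, -4)) + 220625/86391 = 428016/((-210*2/(-30 - 4))) + 220625/86391 = 428016/((-210*2/(-34))) + 220625*(1/86391) = 428016/((-210*2*(-1)/34)) + 220625/86391 = 428016/((-105*(-2/17))) + 220625/86391 = 428016/(210/17) + 220625/86391 = 428016*(17/210) + 220625/86391 = 1212712/35 + 220625/86391 = 104775124267/3023685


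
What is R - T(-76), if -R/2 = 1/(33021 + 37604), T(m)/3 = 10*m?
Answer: 161024998/70625 ≈ 2280.0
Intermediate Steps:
T(m) = 30*m (T(m) = 3*(10*m) = 30*m)
R = -2/70625 (R = -2/(33021 + 37604) = -2/70625 ≈ -2.8319e-5)
R - T(-76) = -2/70625 - 30*(-76) = -2/70625 - 1*(-2280) = -2/70625 + 2280 = 161024998/70625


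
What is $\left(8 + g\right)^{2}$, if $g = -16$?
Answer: $64$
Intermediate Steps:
$\left(8 + g\right)^{2} = \left(8 - 16\right)^{2} = \left(-8\right)^{2} = 64$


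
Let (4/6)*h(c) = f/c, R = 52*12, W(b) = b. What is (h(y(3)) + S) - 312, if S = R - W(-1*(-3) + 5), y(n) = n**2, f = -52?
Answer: 886/3 ≈ 295.33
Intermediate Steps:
R = 624
h(c) = -78/c (h(c) = 3*(-52/c)/2 = -78/c)
S = 616 (S = 624 - (-1*(-3) + 5) = 624 - (3 + 5) = 624 - 1*8 = 624 - 8 = 616)
(h(y(3)) + S) - 312 = (-78/(3**2) + 616) - 312 = (-78/9 + 616) - 312 = (-78*1/9 + 616) - 312 = (-26/3 + 616) - 312 = 1822/3 - 312 = 886/3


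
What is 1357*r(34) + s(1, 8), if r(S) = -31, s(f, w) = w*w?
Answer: -42003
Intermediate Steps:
s(f, w) = w**2
1357*r(34) + s(1, 8) = 1357*(-31) + 8**2 = -42067 + 64 = -42003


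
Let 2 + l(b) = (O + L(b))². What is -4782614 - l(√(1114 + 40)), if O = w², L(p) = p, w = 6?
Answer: -4785062 - 72*√1154 ≈ -4.7875e+6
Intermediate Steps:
O = 36 (O = 6² = 36)
l(b) = -2 + (36 + b)²
-4782614 - l(√(1114 + 40)) = -4782614 - (-2 + (36 + √(1114 + 40))²) = -4782614 - (-2 + (36 + √1154)²) = -4782614 + (2 - (36 + √1154)²) = -4782612 - (36 + √1154)²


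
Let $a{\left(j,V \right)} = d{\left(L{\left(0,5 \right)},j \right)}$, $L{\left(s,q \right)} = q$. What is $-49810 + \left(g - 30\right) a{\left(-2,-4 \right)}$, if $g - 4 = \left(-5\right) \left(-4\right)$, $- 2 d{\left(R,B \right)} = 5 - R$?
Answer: $-49810$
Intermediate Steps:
$d{\left(R,B \right)} = - \frac{5}{2} + \frac{R}{2}$ ($d{\left(R,B \right)} = - \frac{5 - R}{2} = - \frac{5}{2} + \frac{R}{2}$)
$a{\left(j,V \right)} = 0$ ($a{\left(j,V \right)} = - \frac{5}{2} + \frac{1}{2} \cdot 5 = - \frac{5}{2} + \frac{5}{2} = 0$)
$g = 24$ ($g = 4 - -20 = 4 + 20 = 24$)
$-49810 + \left(g - 30\right) a{\left(-2,-4 \right)} = -49810 + \left(24 - 30\right) 0 = -49810 - 0 = -49810 + 0 = -49810$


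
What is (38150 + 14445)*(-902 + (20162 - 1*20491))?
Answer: -64744445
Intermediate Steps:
(38150 + 14445)*(-902 + (20162 - 1*20491)) = 52595*(-902 + (20162 - 20491)) = 52595*(-902 - 329) = 52595*(-1231) = -64744445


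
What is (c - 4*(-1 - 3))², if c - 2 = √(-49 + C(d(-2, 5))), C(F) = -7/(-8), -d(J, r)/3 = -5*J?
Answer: (72 + I*√770)²/16 ≈ 275.88 + 249.74*I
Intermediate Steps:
d(J, r) = 15*J (d(J, r) = -(-15)*J = 15*J)
C(F) = 7/8 (C(F) = -7*(-⅛) = 7/8)
c = 2 + I*√770/4 (c = 2 + √(-49 + 7/8) = 2 + √(-385/8) = 2 + I*√770/4 ≈ 2.0 + 6.9372*I)
(c - 4*(-1 - 3))² = ((2 + I*√770/4) - 4*(-1 - 3))² = ((2 + I*√770/4) - 4*(-4))² = ((2 + I*√770/4) + 16)² = (18 + I*√770/4)²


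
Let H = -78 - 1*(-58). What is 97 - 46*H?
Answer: 1017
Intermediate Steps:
H = -20 (H = -78 + 58 = -20)
97 - 46*H = 97 - 46*(-20) = 97 + 920 = 1017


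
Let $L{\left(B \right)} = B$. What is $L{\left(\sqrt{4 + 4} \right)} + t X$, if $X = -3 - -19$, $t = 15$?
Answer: $240 + 2 \sqrt{2} \approx 242.83$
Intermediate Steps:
$X = 16$ ($X = -3 + 19 = 16$)
$L{\left(\sqrt{4 + 4} \right)} + t X = \sqrt{4 + 4} + 15 \cdot 16 = \sqrt{8} + 240 = 2 \sqrt{2} + 240 = 240 + 2 \sqrt{2}$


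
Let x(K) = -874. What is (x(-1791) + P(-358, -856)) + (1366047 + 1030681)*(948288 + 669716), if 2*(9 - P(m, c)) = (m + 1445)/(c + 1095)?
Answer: 1853643604241379/478 ≈ 3.8779e+12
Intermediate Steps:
P(m, c) = 9 - (1445 + m)/(2*(1095 + c)) (P(m, c) = 9 - (m + 1445)/(2*(c + 1095)) = 9 - (1445 + m)/(2*(1095 + c)))
(x(-1791) + P(-358, -856)) + (1366047 + 1030681)*(948288 + 669716) = (-874 + (18265 - 1*(-358) + 18*(-856))/(2*(1095 - 856))) + (1366047 + 1030681)*(948288 + 669716) = (-874 + (1/2)*(18265 + 358 - 15408)/239) + 2396728*1618004 = (-874 + (1/2)*(1/239)*3215) + 3877915490912 = (-874 + 3215/478) + 3877915490912 = -414557/478 + 3877915490912 = 1853643604241379/478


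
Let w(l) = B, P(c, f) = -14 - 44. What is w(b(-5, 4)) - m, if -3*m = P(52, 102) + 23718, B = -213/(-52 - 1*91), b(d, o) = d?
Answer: 3384019/429 ≈ 7888.2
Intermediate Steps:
P(c, f) = -58
B = 213/143 (B = -213/(-52 - 91) = -213/(-143) = -213*(-1/143) = 213/143 ≈ 1.4895)
m = -23660/3 (m = -(-58 + 23718)/3 = -⅓*23660 = -23660/3 ≈ -7886.7)
w(l) = 213/143
w(b(-5, 4)) - m = 213/143 - 1*(-23660/3) = 213/143 + 23660/3 = 3384019/429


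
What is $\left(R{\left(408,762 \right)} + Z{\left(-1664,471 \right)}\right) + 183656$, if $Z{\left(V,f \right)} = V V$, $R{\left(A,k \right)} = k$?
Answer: $2953314$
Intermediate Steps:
$Z{\left(V,f \right)} = V^{2}$
$\left(R{\left(408,762 \right)} + Z{\left(-1664,471 \right)}\right) + 183656 = \left(762 + \left(-1664\right)^{2}\right) + 183656 = \left(762 + 2768896\right) + 183656 = 2769658 + 183656 = 2953314$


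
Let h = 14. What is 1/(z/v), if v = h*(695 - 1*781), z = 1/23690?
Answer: -28522760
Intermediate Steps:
z = 1/23690 ≈ 4.2212e-5
v = -1204 (v = 14*(695 - 1*781) = 14*(695 - 781) = 14*(-86) = -1204)
1/(z/v) = 1/((1/23690)/(-1204)) = 1/((1/23690)*(-1/1204)) = 1/(-1/28522760) = -28522760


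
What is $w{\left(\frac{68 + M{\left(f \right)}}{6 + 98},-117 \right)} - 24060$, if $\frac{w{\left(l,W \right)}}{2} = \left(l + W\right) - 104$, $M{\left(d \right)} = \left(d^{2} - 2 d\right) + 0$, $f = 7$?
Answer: $- \frac{1274001}{52} \approx -24500.0$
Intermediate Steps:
$M{\left(d \right)} = d^{2} - 2 d$
$w{\left(l,W \right)} = -208 + 2 W + 2 l$ ($w{\left(l,W \right)} = 2 \left(\left(l + W\right) - 104\right) = 2 \left(\left(W + l\right) - 104\right) = 2 \left(-104 + W + l\right) = -208 + 2 W + 2 l$)
$w{\left(\frac{68 + M{\left(f \right)}}{6 + 98},-117 \right)} - 24060 = \left(-208 + 2 \left(-117\right) + 2 \frac{68 + 7 \left(-2 + 7\right)}{6 + 98}\right) - 24060 = \left(-208 - 234 + 2 \frac{68 + 7 \cdot 5}{104}\right) - 24060 = \left(-208 - 234 + 2 \left(68 + 35\right) \frac{1}{104}\right) - 24060 = \left(-208 - 234 + 2 \cdot 103 \cdot \frac{1}{104}\right) - 24060 = \left(-208 - 234 + 2 \cdot \frac{103}{104}\right) - 24060 = \left(-208 - 234 + \frac{103}{52}\right) - 24060 = - \frac{22881}{52} - 24060 = - \frac{1274001}{52}$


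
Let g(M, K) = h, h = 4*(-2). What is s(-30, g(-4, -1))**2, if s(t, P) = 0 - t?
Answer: 900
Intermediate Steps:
h = -8
g(M, K) = -8
s(t, P) = -t
s(-30, g(-4, -1))**2 = (-1*(-30))**2 = 30**2 = 900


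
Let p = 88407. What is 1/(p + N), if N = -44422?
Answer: 1/43985 ≈ 2.2735e-5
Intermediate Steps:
1/(p + N) = 1/(88407 - 44422) = 1/43985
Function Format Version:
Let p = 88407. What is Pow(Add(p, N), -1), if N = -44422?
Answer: Rational(1, 43985) ≈ 2.2735e-5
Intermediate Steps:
Pow(Add(p, N), -1) = Pow(Add(88407, -44422), -1) = Pow(43985, -1) = Rational(1, 43985)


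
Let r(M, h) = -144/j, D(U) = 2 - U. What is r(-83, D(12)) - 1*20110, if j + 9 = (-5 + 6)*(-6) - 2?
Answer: -341726/17 ≈ -20102.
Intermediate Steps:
j = -17 (j = -9 + ((-5 + 6)*(-6) - 2) = -9 + (1*(-6) - 2) = -9 + (-6 - 2) = -9 - 8 = -17)
r(M, h) = 144/17 (r(M, h) = -144/(-17) = -144*(-1/17) = 144/17)
r(-83, D(12)) - 1*20110 = 144/17 - 1*20110 = 144/17 - 20110 = -341726/17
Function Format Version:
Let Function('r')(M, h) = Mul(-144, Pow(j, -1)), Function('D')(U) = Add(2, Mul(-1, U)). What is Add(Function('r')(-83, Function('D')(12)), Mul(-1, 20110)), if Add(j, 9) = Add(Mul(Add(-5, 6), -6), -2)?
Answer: Rational(-341726, 17) ≈ -20102.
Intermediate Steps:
j = -17 (j = Add(-9, Add(Mul(Add(-5, 6), -6), -2)) = Add(-9, Add(Mul(1, -6), -2)) = Add(-9, Add(-6, -2)) = Add(-9, -8) = -17)
Function('r')(M, h) = Rational(144, 17) (Function('r')(M, h) = Mul(-144, Pow(-17, -1)) = Mul(-144, Rational(-1, 17)) = Rational(144, 17))
Add(Function('r')(-83, Function('D')(12)), Mul(-1, 20110)) = Add(Rational(144, 17), Mul(-1, 20110)) = Add(Rational(144, 17), -20110) = Rational(-341726, 17)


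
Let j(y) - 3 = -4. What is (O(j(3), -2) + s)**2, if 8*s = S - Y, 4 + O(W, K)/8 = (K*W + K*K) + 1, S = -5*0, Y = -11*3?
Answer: 50625/64 ≈ 791.02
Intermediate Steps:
j(y) = -1 (j(y) = 3 - 4 = -1)
Y = -33
S = 0
O(W, K) = -24 + 8*K**2 + 8*K*W (O(W, K) = -32 + 8*((K*W + K*K) + 1) = -32 + 8*((K*W + K**2) + 1) = -32 + 8*((K**2 + K*W) + 1) = -32 + 8*(1 + K**2 + K*W) = -32 + (8 + 8*K**2 + 8*K*W) = -24 + 8*K**2 + 8*K*W)
s = 33/8 (s = (0 - 1*(-33))/8 = (0 + 33)/8 = (1/8)*33 = 33/8 ≈ 4.1250)
(O(j(3), -2) + s)**2 = ((-24 + 8*(-2)**2 + 8*(-2)*(-1)) + 33/8)**2 = ((-24 + 8*4 + 16) + 33/8)**2 = ((-24 + 32 + 16) + 33/8)**2 = (24 + 33/8)**2 = (225/8)**2 = 50625/64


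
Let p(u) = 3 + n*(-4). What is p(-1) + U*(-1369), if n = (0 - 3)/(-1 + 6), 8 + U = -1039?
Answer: 7166742/5 ≈ 1.4333e+6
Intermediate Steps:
U = -1047 (U = -8 - 1039 = -1047)
n = -⅗ (n = -3/5 = -3*⅕ = -⅗ ≈ -0.60000)
p(u) = 27/5 (p(u) = 3 - ⅗*(-4) = 3 + 12/5 = 27/5)
p(-1) + U*(-1369) = 27/5 - 1047*(-1369) = 27/5 + 1433343 = 7166742/5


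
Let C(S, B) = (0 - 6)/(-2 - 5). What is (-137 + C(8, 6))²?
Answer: 908209/49 ≈ 18535.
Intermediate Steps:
C(S, B) = 6/7 (C(S, B) = -6/(-7) = -6*(-⅐) = 6/7)
(-137 + C(8, 6))² = (-137 + 6/7)² = (-953/7)² = 908209/49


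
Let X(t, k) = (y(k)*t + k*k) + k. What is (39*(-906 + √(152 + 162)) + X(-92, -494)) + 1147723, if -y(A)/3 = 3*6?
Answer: 1360899 + 39*√314 ≈ 1.3616e+6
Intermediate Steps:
y(A) = -54 (y(A) = -9*6 = -3*18 = -54)
X(t, k) = k + k² - 54*t (X(t, k) = (-54*t + k*k) + k = (-54*t + k²) + k = (k² - 54*t) + k = k + k² - 54*t)
(39*(-906 + √(152 + 162)) + X(-92, -494)) + 1147723 = (39*(-906 + √(152 + 162)) + (-494 + (-494)² - 54*(-92))) + 1147723 = (39*(-906 + √314) + (-494 + 244036 + 4968)) + 1147723 = ((-35334 + 39*√314) + 248510) + 1147723 = (213176 + 39*√314) + 1147723 = 1360899 + 39*√314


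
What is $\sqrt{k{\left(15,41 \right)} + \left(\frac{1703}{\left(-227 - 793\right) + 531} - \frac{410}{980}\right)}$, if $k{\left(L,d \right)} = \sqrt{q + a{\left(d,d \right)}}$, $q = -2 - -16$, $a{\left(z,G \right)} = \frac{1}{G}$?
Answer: $\frac{\sqrt{-307337656974 + 9607881780 \sqrt{943}}}{280686} \approx 0.39506 i$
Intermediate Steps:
$q = 14$ ($q = -2 + 16 = 14$)
$k{\left(L,d \right)} = \sqrt{14 + \frac{1}{d}}$
$\sqrt{k{\left(15,41 \right)} + \left(\frac{1703}{\left(-227 - 793\right) + 531} - \frac{410}{980}\right)} = \sqrt{\sqrt{14 + \frac{1}{41}} + \left(\frac{1703}{\left(-227 - 793\right) + 531} - \frac{410}{980}\right)} = \sqrt{\sqrt{14 + \frac{1}{41}} + \left(\frac{1703}{-1020 + 531} - \frac{41}{98}\right)} = \sqrt{\sqrt{\frac{575}{41}} + \left(\frac{1703}{-489} - \frac{41}{98}\right)} = \sqrt{\frac{5 \sqrt{943}}{41} + \left(1703 \left(- \frac{1}{489}\right) - \frac{41}{98}\right)} = \sqrt{\frac{5 \sqrt{943}}{41} - \frac{186943}{47922}} = \sqrt{- \frac{186943}{47922} + \frac{5 \sqrt{943}}{41}}$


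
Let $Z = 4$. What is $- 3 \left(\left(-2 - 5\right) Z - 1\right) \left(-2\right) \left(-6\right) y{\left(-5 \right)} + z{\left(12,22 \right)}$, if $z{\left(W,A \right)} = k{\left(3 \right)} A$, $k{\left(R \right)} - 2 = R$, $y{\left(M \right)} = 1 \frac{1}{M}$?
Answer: $- \frac{494}{5} \approx -98.8$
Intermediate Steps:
$y{\left(M \right)} = \frac{1}{M}$
$k{\left(R \right)} = 2 + R$
$z{\left(W,A \right)} = 5 A$ ($z{\left(W,A \right)} = \left(2 + 3\right) A = 5 A$)
$- 3 \left(\left(-2 - 5\right) Z - 1\right) \left(-2\right) \left(-6\right) y{\left(-5 \right)} + z{\left(12,22 \right)} = - 3 \left(\left(-2 - 5\right) 4 - 1\right) \frac{\left(-2\right) \left(-6\right)}{-5} + 5 \cdot 22 = - 3 \left(\left(-7\right) 4 - 1\right) 12 \left(- \frac{1}{5}\right) + 110 = - 3 \left(-28 - 1\right) \left(- \frac{12}{5}\right) + 110 = \left(-3\right) \left(-29\right) \left(- \frac{12}{5}\right) + 110 = 87 \left(- \frac{12}{5}\right) + 110 = - \frac{1044}{5} + 110 = - \frac{494}{5}$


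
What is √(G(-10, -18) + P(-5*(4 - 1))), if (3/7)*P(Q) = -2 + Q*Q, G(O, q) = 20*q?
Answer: √1443/3 ≈ 12.662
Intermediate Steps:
P(Q) = -14/3 + 7*Q²/3 (P(Q) = 7*(-2 + Q*Q)/3 = 7*(-2 + Q²)/3 = -14/3 + 7*Q²/3)
√(G(-10, -18) + P(-5*(4 - 1))) = √(20*(-18) + (-14/3 + 7*(-5*(4 - 1))²/3)) = √(-360 + (-14/3 + 7*(-5*3)²/3)) = √(-360 + (-14/3 + (7/3)*(-15)²)) = √(-360 + (-14/3 + (7/3)*225)) = √(-360 + (-14/3 + 525)) = √(-360 + 1561/3) = √(481/3) = √1443/3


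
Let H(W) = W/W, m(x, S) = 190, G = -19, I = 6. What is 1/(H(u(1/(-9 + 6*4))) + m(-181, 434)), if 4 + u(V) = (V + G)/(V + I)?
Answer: 1/191 ≈ 0.0052356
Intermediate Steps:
u(V) = -4 + (-19 + V)/(6 + V) (u(V) = -4 + (V - 19)/(V + 6) = -4 + (-19 + V)/(6 + V))
H(W) = 1
1/(H(u(1/(-9 + 6*4))) + m(-181, 434)) = 1/(1 + 190) = 1/191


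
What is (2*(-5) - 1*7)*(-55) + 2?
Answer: 937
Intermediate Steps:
(2*(-5) - 1*7)*(-55) + 2 = (-10 - 7)*(-55) + 2 = -17*(-55) + 2 = 935 + 2 = 937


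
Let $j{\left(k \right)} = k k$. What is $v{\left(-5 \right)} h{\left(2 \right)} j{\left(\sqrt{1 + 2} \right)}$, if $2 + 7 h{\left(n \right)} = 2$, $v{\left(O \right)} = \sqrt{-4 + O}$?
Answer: $0$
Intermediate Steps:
$j{\left(k \right)} = k^{2}$
$h{\left(n \right)} = 0$ ($h{\left(n \right)} = - \frac{2}{7} + \frac{1}{7} \cdot 2 = - \frac{2}{7} + \frac{2}{7} = 0$)
$v{\left(-5 \right)} h{\left(2 \right)} j{\left(\sqrt{1 + 2} \right)} = \sqrt{-4 - 5} \cdot 0 \left(\sqrt{1 + 2}\right)^{2} = \sqrt{-9} \cdot 0 \left(\sqrt{3}\right)^{2} = 3 i 0 \cdot 3 = 0 \cdot 3 = 0$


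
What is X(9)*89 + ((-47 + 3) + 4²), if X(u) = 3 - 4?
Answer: -117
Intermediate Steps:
X(u) = -1
X(9)*89 + ((-47 + 3) + 4²) = -1*89 + ((-47 + 3) + 4²) = -89 + (-44 + 16) = -89 - 28 = -117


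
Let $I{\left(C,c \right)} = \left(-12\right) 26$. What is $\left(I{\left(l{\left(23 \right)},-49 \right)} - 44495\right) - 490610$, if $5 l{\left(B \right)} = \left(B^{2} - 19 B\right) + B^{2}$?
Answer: $-535417$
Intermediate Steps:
$l{\left(B \right)} = - \frac{19 B}{5} + \frac{2 B^{2}}{5}$ ($l{\left(B \right)} = \frac{\left(B^{2} - 19 B\right) + B^{2}}{5} = \frac{- 19 B + 2 B^{2}}{5} = - \frac{19 B}{5} + \frac{2 B^{2}}{5}$)
$I{\left(C,c \right)} = -312$
$\left(I{\left(l{\left(23 \right)},-49 \right)} - 44495\right) - 490610 = \left(-312 - 44495\right) - 490610 = -44807 - 490610 = -535417$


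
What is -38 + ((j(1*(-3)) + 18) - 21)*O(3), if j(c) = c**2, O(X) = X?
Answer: -20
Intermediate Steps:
-38 + ((j(1*(-3)) + 18) - 21)*O(3) = -38 + (((1*(-3))**2 + 18) - 21)*3 = -38 + (((-3)**2 + 18) - 21)*3 = -38 + ((9 + 18) - 21)*3 = -38 + (27 - 21)*3 = -38 + 6*3 = -38 + 18 = -20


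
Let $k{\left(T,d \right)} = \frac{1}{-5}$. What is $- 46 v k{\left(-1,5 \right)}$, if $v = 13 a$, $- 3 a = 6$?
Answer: $- \frac{1196}{5} \approx -239.2$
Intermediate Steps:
$a = -2$ ($a = \left(- \frac{1}{3}\right) 6 = -2$)
$k{\left(T,d \right)} = - \frac{1}{5}$
$v = -26$ ($v = 13 \left(-2\right) = -26$)
$- 46 v k{\left(-1,5 \right)} = \left(-46\right) \left(-26\right) \left(- \frac{1}{5}\right) = 1196 \left(- \frac{1}{5}\right) = - \frac{1196}{5}$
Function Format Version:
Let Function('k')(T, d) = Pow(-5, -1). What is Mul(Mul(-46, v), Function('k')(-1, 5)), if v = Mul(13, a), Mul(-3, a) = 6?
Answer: Rational(-1196, 5) ≈ -239.20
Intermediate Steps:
a = -2 (a = Mul(Rational(-1, 3), 6) = -2)
Function('k')(T, d) = Rational(-1, 5)
v = -26 (v = Mul(13, -2) = -26)
Mul(Mul(-46, v), Function('k')(-1, 5)) = Mul(Mul(-46, -26), Rational(-1, 5)) = Mul(1196, Rational(-1, 5)) = Rational(-1196, 5)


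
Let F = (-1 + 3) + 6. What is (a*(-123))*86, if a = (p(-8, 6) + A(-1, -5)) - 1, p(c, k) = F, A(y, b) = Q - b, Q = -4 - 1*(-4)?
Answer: -126936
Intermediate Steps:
Q = 0 (Q = -4 + 4 = 0)
F = 8 (F = 2 + 6 = 8)
A(y, b) = -b (A(y, b) = 0 - b = -b)
p(c, k) = 8
a = 12 (a = (8 - 1*(-5)) - 1 = (8 + 5) - 1 = 13 - 1 = 12)
(a*(-123))*86 = (12*(-123))*86 = -1476*86 = -126936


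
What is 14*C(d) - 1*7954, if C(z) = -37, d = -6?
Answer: -8472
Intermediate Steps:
14*C(d) - 1*7954 = 14*(-37) - 1*7954 = -518 - 7954 = -8472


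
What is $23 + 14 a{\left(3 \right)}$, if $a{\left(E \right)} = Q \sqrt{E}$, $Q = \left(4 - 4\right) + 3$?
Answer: $23 + 42 \sqrt{3} \approx 95.746$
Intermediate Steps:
$Q = 3$ ($Q = 0 + 3 = 3$)
$a{\left(E \right)} = 3 \sqrt{E}$
$23 + 14 a{\left(3 \right)} = 23 + 14 \cdot 3 \sqrt{3} = 23 + 42 \sqrt{3}$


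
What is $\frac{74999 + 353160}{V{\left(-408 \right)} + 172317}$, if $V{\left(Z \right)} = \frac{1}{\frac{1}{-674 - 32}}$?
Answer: $\frac{428159}{171611} \approx 2.4949$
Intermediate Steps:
$V{\left(Z \right)} = -706$ ($V{\left(Z \right)} = \frac{1}{\frac{1}{-706}} = \frac{1}{- \frac{1}{706}} = -706$)
$\frac{74999 + 353160}{V{\left(-408 \right)} + 172317} = \frac{74999 + 353160}{-706 + 172317} = \frac{428159}{171611}$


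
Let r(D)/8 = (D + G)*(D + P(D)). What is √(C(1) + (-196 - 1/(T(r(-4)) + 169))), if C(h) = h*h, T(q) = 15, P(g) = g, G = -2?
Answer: I*√1650526/92 ≈ 13.964*I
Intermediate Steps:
r(D) = 16*D*(-2 + D) (r(D) = 8*((D - 2)*(D + D)) = 8*((-2 + D)*(2*D)) = 8*(2*D*(-2 + D)) = 16*D*(-2 + D))
C(h) = h²
√(C(1) + (-196 - 1/(T(r(-4)) + 169))) = √(1² + (-196 - 1/(15 + 169))) = √(1 + (-196 - 1/184)) = √(1 - 36065/184) = √(-35881/184) = I*√1650526/92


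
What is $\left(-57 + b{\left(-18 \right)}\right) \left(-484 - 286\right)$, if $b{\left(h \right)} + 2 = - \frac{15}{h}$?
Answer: $\frac{134365}{3} \approx 44788.0$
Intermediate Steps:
$b{\left(h \right)} = -2 - \frac{15}{h}$
$\left(-57 + b{\left(-18 \right)}\right) \left(-484 - 286\right) = \left(-57 - \left(2 + \frac{15}{-18}\right)\right) \left(-484 - 286\right) = \left(-57 - \frac{7}{6}\right) \left(-770\right) = \left(- \frac{349}{6}\right) \left(-770\right) = \frac{134365}{3}$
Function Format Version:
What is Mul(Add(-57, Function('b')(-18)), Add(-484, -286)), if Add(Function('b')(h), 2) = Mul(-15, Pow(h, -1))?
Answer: Rational(134365, 3) ≈ 44788.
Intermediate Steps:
Function('b')(h) = Add(-2, Mul(-15, Pow(h, -1)))
Mul(Add(-57, Function('b')(-18)), Add(-484, -286)) = Mul(Add(-57, Add(-2, Mul(-15, Pow(-18, -1)))), Add(-484, -286)) = Mul(Add(-57, Add(-2, Mul(-15, Rational(-1, 18)))), -770) = Mul(Add(-57, Add(-2, Rational(5, 6))), -770) = Mul(Add(-57, Rational(-7, 6)), -770) = Mul(Rational(-349, 6), -770) = Rational(134365, 3)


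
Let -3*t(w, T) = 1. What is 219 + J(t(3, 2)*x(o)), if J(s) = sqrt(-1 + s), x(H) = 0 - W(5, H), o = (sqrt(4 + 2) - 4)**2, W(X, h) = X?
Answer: 219 + sqrt(6)/3 ≈ 219.82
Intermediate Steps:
t(w, T) = -1/3 (t(w, T) = -1/3*1 = -1/3)
o = (-4 + sqrt(6))**2 (o = (sqrt(6) - 4)**2 = (-4 + sqrt(6))**2 ≈ 2.4041)
x(H) = -5 (x(H) = 0 - 1*5 = 0 - 5 = -5)
219 + J(t(3, 2)*x(o)) = 219 + sqrt(-1 - 1/3*(-5)) = 219 + sqrt(-1 + 5/3) = 219 + sqrt(2/3) = 219 + sqrt(6)/3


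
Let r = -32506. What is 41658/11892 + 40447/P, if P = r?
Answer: 36380801/16106723 ≈ 2.2587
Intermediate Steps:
P = -32506
41658/11892 + 40447/P = 41658/11892 + 40447/(-32506) = 41658*(1/11892) + 40447*(-1/32506) = 6943/1982 - 40447/32506 = 36380801/16106723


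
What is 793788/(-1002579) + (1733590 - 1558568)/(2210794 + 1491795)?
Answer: -921199111798/1237379325677 ≈ -0.74448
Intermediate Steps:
793788/(-1002579) + (1733590 - 1558568)/(2210794 + 1491795) = 793788*(-1/1002579) + 175022/3702589 = -264596/334193 + 175022*(1/3702589) = -264596/334193 + 175022/3702589 = -921199111798/1237379325677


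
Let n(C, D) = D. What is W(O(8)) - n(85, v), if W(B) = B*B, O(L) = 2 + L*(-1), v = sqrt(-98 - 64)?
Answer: 36 - 9*I*sqrt(2) ≈ 36.0 - 12.728*I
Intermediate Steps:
v = 9*I*sqrt(2) (v = sqrt(-162) = 9*I*sqrt(2) ≈ 12.728*I)
O(L) = 2 - L
W(B) = B**2
W(O(8)) - n(85, v) = (2 - 1*8)**2 - 9*I*sqrt(2) = (2 - 8)**2 - 9*I*sqrt(2) = (-6)**2 - 9*I*sqrt(2) = 36 - 9*I*sqrt(2)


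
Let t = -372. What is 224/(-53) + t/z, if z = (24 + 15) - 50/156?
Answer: -2213656/159901 ≈ -13.844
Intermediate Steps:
z = 3017/78 (z = 39 - 50*1/156 = 39 - 25/78 = 3017/78 ≈ 38.680)
224/(-53) + t/z = 224/(-53) - 372/3017/78 = 224*(-1/53) - 372*78/3017 = -224/53 - 29016/3017 = -2213656/159901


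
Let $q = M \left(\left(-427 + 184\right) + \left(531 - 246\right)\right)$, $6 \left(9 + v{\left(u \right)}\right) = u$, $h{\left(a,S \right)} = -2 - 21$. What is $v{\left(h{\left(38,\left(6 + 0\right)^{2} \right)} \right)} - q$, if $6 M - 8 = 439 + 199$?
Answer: $- \frac{27209}{6} \approx -4534.8$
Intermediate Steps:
$M = \frac{323}{3}$ ($M = \frac{4}{3} + \frac{439 + 199}{6} = \frac{4}{3} + \frac{1}{6} \cdot 638 = \frac{4}{3} + \frac{319}{3} = \frac{323}{3} \approx 107.67$)
$h{\left(a,S \right)} = -23$ ($h{\left(a,S \right)} = -2 - 21 = -23$)
$v{\left(u \right)} = -9 + \frac{u}{6}$
$q = 4522$ ($q = \frac{323 \left(\left(-427 + 184\right) + \left(531 - 246\right)\right)}{3} = \frac{323 \left(-243 + \left(531 - 246\right)\right)}{3} = \frac{323 \left(-243 + 285\right)}{3} = \frac{323}{3} \cdot 42 = 4522$)
$v{\left(h{\left(38,\left(6 + 0\right)^{2} \right)} \right)} - q = \left(-9 + \frac{1}{6} \left(-23\right)\right) - 4522 = \left(-9 - \frac{23}{6}\right) - 4522 = - \frac{77}{6} - 4522 = - \frac{27209}{6}$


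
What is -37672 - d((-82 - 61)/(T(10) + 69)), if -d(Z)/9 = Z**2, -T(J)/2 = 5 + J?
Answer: -37551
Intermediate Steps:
T(J) = -10 - 2*J (T(J) = -2*(5 + J) = -10 - 2*J)
d(Z) = -9*Z**2
-37672 - d((-82 - 61)/(T(10) + 69)) = -37672 - (-9)*((-82 - 61)/((-10 - 2*10) + 69))**2 = -37672 - (-9)*(-143/((-10 - 20) + 69))**2 = -37672 - (-9)*(-143/(-30 + 69))**2 = -37672 - (-9)*(-143/39)**2 = -37672 - (-9)*(-143*1/39)**2 = -37672 - (-9)*(-11/3)**2 = -37672 - (-9)*121/9 = -37672 - 1*(-121) = -37672 + 121 = -37551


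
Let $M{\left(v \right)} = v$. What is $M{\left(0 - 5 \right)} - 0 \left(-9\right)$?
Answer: $-5$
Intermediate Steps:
$M{\left(0 - 5 \right)} - 0 \left(-9\right) = \left(0 - 5\right) - 0 \left(-9\right) = \left(0 - 5\right) - 0 = -5 + 0 = -5$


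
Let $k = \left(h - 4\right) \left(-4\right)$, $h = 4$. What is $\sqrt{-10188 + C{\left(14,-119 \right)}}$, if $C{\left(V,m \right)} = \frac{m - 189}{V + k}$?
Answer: $i \sqrt{10210} \approx 101.04 i$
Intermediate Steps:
$k = 0$ ($k = \left(4 - 4\right) \left(-4\right) = 0 \left(-4\right) = 0$)
$C{\left(V,m \right)} = \frac{-189 + m}{V}$ ($C{\left(V,m \right)} = \frac{m - 189}{V + 0} = \frac{-189 + m}{V}$)
$\sqrt{-10188 + C{\left(14,-119 \right)}} = \sqrt{-10188 + \frac{-189 - 119}{14}} = \sqrt{-10188 + \frac{1}{14} \left(-308\right)} = \sqrt{-10188 - 22} = \sqrt{-10210} = i \sqrt{10210}$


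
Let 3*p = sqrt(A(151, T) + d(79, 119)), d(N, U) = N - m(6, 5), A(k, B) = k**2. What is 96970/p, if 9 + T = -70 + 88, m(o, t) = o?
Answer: 145455*sqrt(22874)/11437 ≈ 1923.5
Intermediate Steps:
T = 9 (T = -9 + (-70 + 88) = -9 + 18 = 9)
d(N, U) = -6 + N (d(N, U) = N - 1*6 = N - 6 = -6 + N)
p = sqrt(22874)/3 (p = sqrt(151**2 + (-6 + 79))/3 = sqrt(22801 + 73)/3 = sqrt(22874)/3 ≈ 50.414)
96970/p = 96970/((sqrt(22874)/3)) = 96970*(3*sqrt(22874)/22874) = 145455*sqrt(22874)/11437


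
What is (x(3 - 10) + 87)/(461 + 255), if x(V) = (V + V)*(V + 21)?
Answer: -109/716 ≈ -0.15223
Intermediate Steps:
x(V) = 2*V*(21 + V) (x(V) = (2*V)*(21 + V) = 2*V*(21 + V))
(x(3 - 10) + 87)/(461 + 255) = (2*(3 - 10)*(21 + (3 - 10)) + 87)/(461 + 255) = (2*(-7)*(21 - 7) + 87)/716 = (2*(-7)*14 + 87)*(1/716) = (-196 + 87)*(1/716) = -109*1/716 = -109/716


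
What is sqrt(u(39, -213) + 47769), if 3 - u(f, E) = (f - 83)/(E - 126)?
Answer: 2*sqrt(1372497774)/339 ≈ 218.57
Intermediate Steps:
u(f, E) = 3 - (-83 + f)/(-126 + E) (u(f, E) = 3 - (f - 83)/(E - 126) = 3 - (-83 + f)/(-126 + E))
sqrt(u(39, -213) + 47769) = sqrt((-295 - 1*39 + 3*(-213))/(-126 - 213) + 47769) = sqrt((-295 - 39 - 639)/(-339) + 47769) = sqrt(-1/339*(-973) + 47769) = sqrt(973/339 + 47769) = sqrt(16194664/339) = 2*sqrt(1372497774)/339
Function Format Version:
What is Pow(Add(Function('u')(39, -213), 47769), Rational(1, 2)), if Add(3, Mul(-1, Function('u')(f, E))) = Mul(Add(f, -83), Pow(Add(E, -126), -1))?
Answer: Mul(Rational(2, 339), Pow(1372497774, Rational(1, 2))) ≈ 218.57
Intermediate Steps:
Function('u')(f, E) = Add(3, Mul(-1, Pow(Add(-126, E), -1), Add(-83, f))) (Function('u')(f, E) = Add(3, Mul(-1, Mul(Add(f, -83), Pow(Add(E, -126), -1)))) = Add(3, Mul(-1, Mul(Add(-83, f), Pow(Add(-126, E), -1)))) = Add(3, Mul(-1, Mul(Pow(Add(-126, E), -1), Add(-83, f)))) = Add(3, Mul(-1, Pow(Add(-126, E), -1), Add(-83, f))))
Pow(Add(Function('u')(39, -213), 47769), Rational(1, 2)) = Pow(Add(Mul(Pow(Add(-126, -213), -1), Add(-295, Mul(-1, 39), Mul(3, -213))), 47769), Rational(1, 2)) = Pow(Add(Mul(Pow(-339, -1), Add(-295, -39, -639)), 47769), Rational(1, 2)) = Pow(Add(Mul(Rational(-1, 339), -973), 47769), Rational(1, 2)) = Pow(Add(Rational(973, 339), 47769), Rational(1, 2)) = Pow(Rational(16194664, 339), Rational(1, 2)) = Mul(Rational(2, 339), Pow(1372497774, Rational(1, 2)))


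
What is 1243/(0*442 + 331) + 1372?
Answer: 455375/331 ≈ 1375.8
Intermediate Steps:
1243/(0*442 + 331) + 1372 = 1243/(0 + 331) + 1372 = 1243/331 + 1372 = 455375/331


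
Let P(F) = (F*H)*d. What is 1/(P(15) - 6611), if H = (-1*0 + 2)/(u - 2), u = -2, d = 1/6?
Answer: -4/26449 ≈ -0.00015123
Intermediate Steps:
d = 1/6 (d = 1*(1/6) = 1/6 ≈ 0.16667)
H = -1/2 (H = (-1*0 + 2)/(-2 - 2) = (0 + 2)/(-4) = 2*(-1/4) = -1/2 ≈ -0.50000)
P(F) = -F/12 (P(F) = (F*(-1/2))*(1/6) = -F/2*(1/6) = -F/12)
1/(P(15) - 6611) = 1/(-1/12*15 - 6611) = 1/(-5/4 - 6611) = 1/(-26449/4) = -4/26449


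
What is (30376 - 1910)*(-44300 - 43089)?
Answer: -2487615274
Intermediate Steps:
(30376 - 1910)*(-44300 - 43089) = 28466*(-87389) = -2487615274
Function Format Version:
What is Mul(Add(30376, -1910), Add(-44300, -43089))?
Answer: -2487615274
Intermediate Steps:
Mul(Add(30376, -1910), Add(-44300, -43089)) = Mul(28466, -87389) = -2487615274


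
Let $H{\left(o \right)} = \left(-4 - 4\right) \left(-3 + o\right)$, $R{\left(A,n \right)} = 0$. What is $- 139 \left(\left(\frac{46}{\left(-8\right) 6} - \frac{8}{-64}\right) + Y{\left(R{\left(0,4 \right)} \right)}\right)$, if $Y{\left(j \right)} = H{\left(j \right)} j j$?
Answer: $\frac{695}{6} \approx 115.83$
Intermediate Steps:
$H{\left(o \right)} = 24 - 8 o$ ($H{\left(o \right)} = - 8 \left(-3 + o\right) = 24 - 8 o$)
$Y{\left(j \right)} = j^{2} \left(24 - 8 j\right)$ ($Y{\left(j \right)} = \left(24 - 8 j\right) j j = \left(24 - 8 j\right) j^{2} = j^{2} \left(24 - 8 j\right)$)
$- 139 \left(\left(\frac{46}{\left(-8\right) 6} - \frac{8}{-64}\right) + Y{\left(R{\left(0,4 \right)} \right)}\right) = - 139 \left(\left(\frac{46}{\left(-8\right) 6} - \frac{8}{-64}\right) + 8 \cdot 0^{2} \left(3 - 0\right)\right) = - 139 \left(\left(\frac{46}{-48} - - \frac{1}{8}\right) + 8 \cdot 0 \left(3 + 0\right)\right) = - 139 \left(\left(46 \left(- \frac{1}{48}\right) + \frac{1}{8}\right) + 8 \cdot 0 \cdot 3\right) = - 139 \left(\left(- \frac{23}{24} + \frac{1}{8}\right) + 0\right) = - 139 \left(- \frac{5}{6} + 0\right) = \left(-139\right) \left(- \frac{5}{6}\right) = \frac{695}{6}$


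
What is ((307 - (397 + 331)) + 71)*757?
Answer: -264950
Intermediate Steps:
((307 - (397 + 331)) + 71)*757 = ((307 - 1*728) + 71)*757 = ((307 - 728) + 71)*757 = (-421 + 71)*757 = -350*757 = -264950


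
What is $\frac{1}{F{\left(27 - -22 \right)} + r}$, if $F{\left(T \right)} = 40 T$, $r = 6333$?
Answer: $\frac{1}{8293} \approx 0.00012058$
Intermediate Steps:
$\frac{1}{F{\left(27 - -22 \right)} + r} = \frac{1}{40 \left(27 - -22\right) + 6333} = \frac{1}{40 \left(27 + 22\right) + 6333} = \frac{1}{40 \cdot 49 + 6333} = \frac{1}{1960 + 6333} = \frac{1}{8293}$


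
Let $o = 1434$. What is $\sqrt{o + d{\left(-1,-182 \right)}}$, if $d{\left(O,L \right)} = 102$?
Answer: $16 \sqrt{6} \approx 39.192$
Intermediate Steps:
$\sqrt{o + d{\left(-1,-182 \right)}} = \sqrt{1434 + 102} = \sqrt{1536} = 16 \sqrt{6}$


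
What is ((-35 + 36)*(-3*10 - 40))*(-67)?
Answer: 4690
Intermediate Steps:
((-35 + 36)*(-3*10 - 40))*(-67) = (1*(-30 - 40))*(-67) = (1*(-70))*(-67) = -70*(-67) = 4690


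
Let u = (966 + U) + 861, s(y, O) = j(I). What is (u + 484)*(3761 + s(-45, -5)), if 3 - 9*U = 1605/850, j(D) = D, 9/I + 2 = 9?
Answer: 5173588688/595 ≈ 8.6951e+6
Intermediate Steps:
I = 9/7 (I = 9/(-2 + 9) = 9/7 ≈ 1.2857)
U = 21/170 (U = 1/3 - 535/(3*850) = 1/3 - 1/9*321/170 = 1/3 - 107/510 = 21/170 ≈ 0.12353)
s(y, O) = 9/7
u = 310611/170 (u = (966 + 21/170) + 861 = 164241/170 + 861 = 310611/170 ≈ 1827.1)
(u + 484)*(3761 + s(-45, -5)) = (310611/170 + 484)*(3761 + 9/7) = (392891/170)*(26336/7) = 5173588688/595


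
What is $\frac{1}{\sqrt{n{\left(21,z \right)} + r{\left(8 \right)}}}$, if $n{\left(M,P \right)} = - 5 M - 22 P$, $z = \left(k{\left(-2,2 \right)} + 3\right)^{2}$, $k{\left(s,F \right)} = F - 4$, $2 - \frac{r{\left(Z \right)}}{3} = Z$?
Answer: $- \frac{i \sqrt{145}}{145} \approx - 0.083045 i$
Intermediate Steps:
$r{\left(Z \right)} = 6 - 3 Z$
$k{\left(s,F \right)} = -4 + F$
$z = 1$ ($z = \left(\left(-4 + 2\right) + 3\right)^{2} = \left(-2 + 3\right)^{2} = 1^{2} = 1$)
$n{\left(M,P \right)} = - 22 P - 5 M$
$\frac{1}{\sqrt{n{\left(21,z \right)} + r{\left(8 \right)}}} = \frac{1}{\sqrt{\left(\left(-22\right) 1 - 105\right) + \left(6 - 24\right)}} = \frac{1}{\sqrt{\left(-22 - 105\right) + \left(6 - 24\right)}} = \frac{1}{\sqrt{-127 - 18}} = \frac{1}{\sqrt{-145}} = \frac{1}{i \sqrt{145}} = - \frac{i \sqrt{145}}{145}$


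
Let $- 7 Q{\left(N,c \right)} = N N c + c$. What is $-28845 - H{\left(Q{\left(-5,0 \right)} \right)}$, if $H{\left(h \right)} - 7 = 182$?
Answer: $-29034$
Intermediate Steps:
$Q{\left(N,c \right)} = - \frac{c}{7} - \frac{c N^{2}}{7}$ ($Q{\left(N,c \right)} = - \frac{N N c + c}{7} = - \frac{N^{2} c + c}{7} = - \frac{c N^{2} + c}{7} = - \frac{c + c N^{2}}{7} = - \frac{c}{7} - \frac{c N^{2}}{7}$)
$H{\left(h \right)} = 189$ ($H{\left(h \right)} = 7 + 182 = 189$)
$-28845 - H{\left(Q{\left(-5,0 \right)} \right)} = -28845 - 189 = -29034$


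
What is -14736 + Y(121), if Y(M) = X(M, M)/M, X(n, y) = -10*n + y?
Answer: -14745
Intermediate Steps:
X(n, y) = y - 10*n
Y(M) = -9 (Y(M) = (M - 10*M)/M = (-9*M)/M = -9)
-14736 + Y(121) = -14736 - 9 = -14745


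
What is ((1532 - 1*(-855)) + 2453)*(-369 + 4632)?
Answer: 20632920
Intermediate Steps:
((1532 - 1*(-855)) + 2453)*(-369 + 4632) = ((1532 + 855) + 2453)*4263 = (2387 + 2453)*4263 = 4840*4263 = 20632920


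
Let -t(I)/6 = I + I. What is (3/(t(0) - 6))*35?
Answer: -35/2 ≈ -17.500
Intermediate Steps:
t(I) = -12*I (t(I) = -6*(I + I) = -12*I)
(3/(t(0) - 6))*35 = (3/(-12*0 - 6))*35 = (3/(0 - 6))*35 = (3/(-6))*35 = -1/6*3*35 = -1/2*35 = -35/2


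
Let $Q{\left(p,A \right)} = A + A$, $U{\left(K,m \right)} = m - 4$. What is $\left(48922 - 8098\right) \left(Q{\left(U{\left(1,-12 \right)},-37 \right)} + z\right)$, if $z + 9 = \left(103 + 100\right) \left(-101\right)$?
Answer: $-840402864$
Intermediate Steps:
$U{\left(K,m \right)} = -4 + m$ ($U{\left(K,m \right)} = m - 4 = -4 + m$)
$Q{\left(p,A \right)} = 2 A$
$z = -20512$ ($z = -9 + \left(103 + 100\right) \left(-101\right) = -9 + 203 \left(-101\right) = -9 - 20503 = -20512$)
$\left(48922 - 8098\right) \left(Q{\left(U{\left(1,-12 \right)},-37 \right)} + z\right) = \left(48922 - 8098\right) \left(2 \left(-37\right) - 20512\right) = 40824 \left(-74 - 20512\right) = 40824 \left(-20586\right) = -840402864$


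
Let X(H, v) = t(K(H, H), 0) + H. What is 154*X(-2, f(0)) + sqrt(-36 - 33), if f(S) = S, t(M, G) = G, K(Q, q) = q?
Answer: -308 + I*sqrt(69) ≈ -308.0 + 8.3066*I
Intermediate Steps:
X(H, v) = H (X(H, v) = 0 + H = H)
154*X(-2, f(0)) + sqrt(-36 - 33) = 154*(-2) + sqrt(-36 - 33) = -308 + sqrt(-69) = -308 + I*sqrt(69)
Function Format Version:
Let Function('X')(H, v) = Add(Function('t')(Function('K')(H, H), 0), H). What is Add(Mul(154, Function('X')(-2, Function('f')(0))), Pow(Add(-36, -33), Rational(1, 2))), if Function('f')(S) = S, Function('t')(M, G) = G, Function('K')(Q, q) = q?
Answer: Add(-308, Mul(I, Pow(69, Rational(1, 2)))) ≈ Add(-308.00, Mul(8.3066, I))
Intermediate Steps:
Function('X')(H, v) = H (Function('X')(H, v) = Add(0, H) = H)
Add(Mul(154, Function('X')(-2, Function('f')(0))), Pow(Add(-36, -33), Rational(1, 2))) = Add(Mul(154, -2), Pow(Add(-36, -33), Rational(1, 2))) = Add(-308, Pow(-69, Rational(1, 2))) = Add(-308, Mul(I, Pow(69, Rational(1, 2))))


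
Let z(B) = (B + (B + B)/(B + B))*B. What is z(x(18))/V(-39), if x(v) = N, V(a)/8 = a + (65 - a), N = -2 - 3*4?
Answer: 7/20 ≈ 0.35000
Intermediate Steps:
N = -14 (N = -2 - 12 = -14)
V(a) = 520 (V(a) = 8*(a + (65 - a)) = 8*65 = 520)
x(v) = -14
z(B) = B*(1 + B) (z(B) = (B + (2*B)/((2*B)))*B = (B + (2*B)*(1/(2*B)))*B = (B + 1)*B = (1 + B)*B = B*(1 + B))
z(x(18))/V(-39) = -14*(1 - 14)/520 = -14*(-13)*(1/520) = 182*(1/520) = 7/20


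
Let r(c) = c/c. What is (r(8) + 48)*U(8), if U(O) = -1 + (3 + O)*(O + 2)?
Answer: 5341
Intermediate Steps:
r(c) = 1
U(O) = -1 + (2 + O)*(3 + O) (U(O) = -1 + (3 + O)*(2 + O) = -1 + (2 + O)*(3 + O))
(r(8) + 48)*U(8) = (1 + 48)*(5 + 8² + 5*8) = 49*(5 + 64 + 40) = 49*109 = 5341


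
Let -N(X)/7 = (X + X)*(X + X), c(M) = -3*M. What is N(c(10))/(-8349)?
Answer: 8400/2783 ≈ 3.0183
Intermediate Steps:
N(X) = -28*X² (N(X) = -7*(X + X)*(X + X) = -7*2*X*2*X = -28*X²)
N(c(10))/(-8349) = -28*(-3*10)²/(-8349) = -28*(-30)²*(-1/8349) = -28*900*(-1/8349) = -25200*(-1/8349) = 8400/2783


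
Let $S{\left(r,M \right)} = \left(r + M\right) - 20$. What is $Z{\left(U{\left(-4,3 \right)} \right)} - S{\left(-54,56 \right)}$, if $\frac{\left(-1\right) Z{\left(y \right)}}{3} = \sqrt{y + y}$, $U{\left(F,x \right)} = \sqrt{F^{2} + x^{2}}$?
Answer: $18 - 3 \sqrt{10} \approx 8.5132$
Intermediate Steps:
$S{\left(r,M \right)} = -20 + M + r$ ($S{\left(r,M \right)} = \left(M + r\right) - 20 = -20 + M + r$)
$Z{\left(y \right)} = - 3 \sqrt{2} \sqrt{y}$ ($Z{\left(y \right)} = - 3 \sqrt{y + y} = - 3 \sqrt{2 y} = - 3 \sqrt{2} \sqrt{y}$)
$Z{\left(U{\left(-4,3 \right)} \right)} - S{\left(-54,56 \right)} = - 3 \sqrt{2} \sqrt{\sqrt{\left(-4\right)^{2} + 3^{2}}} - \left(-20 + 56 - 54\right) = - 3 \sqrt{2} \sqrt{\sqrt{16 + 9}} - -18 = - 3 \sqrt{2} \sqrt{\sqrt{25}} + 18 = - 3 \sqrt{2} \sqrt{5} + 18 = - 3 \sqrt{10} + 18 = 18 - 3 \sqrt{10}$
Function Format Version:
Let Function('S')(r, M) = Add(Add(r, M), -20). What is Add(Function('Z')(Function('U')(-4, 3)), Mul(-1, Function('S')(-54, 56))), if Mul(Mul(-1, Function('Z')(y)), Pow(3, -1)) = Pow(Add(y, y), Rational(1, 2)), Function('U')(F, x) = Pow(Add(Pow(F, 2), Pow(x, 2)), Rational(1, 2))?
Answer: Add(18, Mul(-3, Pow(10, Rational(1, 2)))) ≈ 8.5132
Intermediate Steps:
Function('S')(r, M) = Add(-20, M, r) (Function('S')(r, M) = Add(Add(M, r), -20) = Add(-20, M, r))
Function('Z')(y) = Mul(-3, Pow(2, Rational(1, 2)), Pow(y, Rational(1, 2))) (Function('Z')(y) = Mul(-3, Pow(Add(y, y), Rational(1, 2))) = Mul(-3, Pow(Mul(2, y), Rational(1, 2))) = Mul(-3, Mul(Pow(2, Rational(1, 2)), Pow(y, Rational(1, 2)))) = Mul(-3, Pow(2, Rational(1, 2)), Pow(y, Rational(1, 2))))
Add(Function('Z')(Function('U')(-4, 3)), Mul(-1, Function('S')(-54, 56))) = Add(Mul(-3, Pow(2, Rational(1, 2)), Pow(Pow(Add(Pow(-4, 2), Pow(3, 2)), Rational(1, 2)), Rational(1, 2))), Mul(-1, Add(-20, 56, -54))) = Add(Mul(-3, Pow(2, Rational(1, 2)), Pow(Pow(Add(16, 9), Rational(1, 2)), Rational(1, 2))), Mul(-1, -18)) = Add(Mul(-3, Pow(2, Rational(1, 2)), Pow(Pow(25, Rational(1, 2)), Rational(1, 2))), 18) = Add(Mul(-3, Pow(2, Rational(1, 2)), Pow(5, Rational(1, 2))), 18) = Add(Mul(-3, Pow(10, Rational(1, 2))), 18) = Add(18, Mul(-3, Pow(10, Rational(1, 2))))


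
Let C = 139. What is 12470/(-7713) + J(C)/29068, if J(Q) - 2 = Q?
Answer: -361390427/224201484 ≈ -1.6119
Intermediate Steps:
J(Q) = 2 + Q
12470/(-7713) + J(C)/29068 = 12470/(-7713) + (2 + 139)/29068 = 12470*(-1/7713) + 141*(1/29068) = -12470/7713 + 141/29068 = -361390427/224201484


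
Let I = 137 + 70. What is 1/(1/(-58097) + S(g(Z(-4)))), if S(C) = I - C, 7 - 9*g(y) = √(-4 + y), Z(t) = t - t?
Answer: 56380361870079/11626896045134165 - 60754705362*I/11626896045134165 ≈ 0.0048491 - 5.2254e-6*I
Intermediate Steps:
I = 207
Z(t) = 0
g(y) = 7/9 - √(-4 + y)/9
S(C) = 207 - C
1/(1/(-58097) + S(g(Z(-4)))) = 1/(1/(-58097) + (207 - (7/9 - √(-4 + 0)/9))) = 1/(-1/58097 + (207 - (7/9 - 2*I/9))) = 1/(-1/58097 + (207 + (-7/9 + 2*I/9))) = 1/(-1/58097 + (1856/9 + 2*I/9)) = 1/(107828023/522873 + 2*I/9) = 273396174129*(107828023/522873 - 2*I/9)/11626896045134165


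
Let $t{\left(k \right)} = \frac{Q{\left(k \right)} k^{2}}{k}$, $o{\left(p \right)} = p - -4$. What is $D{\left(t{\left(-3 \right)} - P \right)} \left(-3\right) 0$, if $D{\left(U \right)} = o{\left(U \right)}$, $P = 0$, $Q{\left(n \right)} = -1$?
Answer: $0$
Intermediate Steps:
$o{\left(p \right)} = 4 + p$ ($o{\left(p \right)} = p + 4 = 4 + p$)
$t{\left(k \right)} = - k$ ($t{\left(k \right)} = \frac{\left(-1\right) k^{2}}{k} = - k$)
$D{\left(U \right)} = 4 + U$
$D{\left(t{\left(-3 \right)} - P \right)} \left(-3\right) 0 = \left(4 - -3\right) \left(-3\right) 0 = \left(4 + \left(3 + 0\right)\right) \left(-3\right) 0 = \left(4 + 3\right) \left(-3\right) 0 = 7 \left(-3\right) 0 = \left(-21\right) 0 = 0$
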